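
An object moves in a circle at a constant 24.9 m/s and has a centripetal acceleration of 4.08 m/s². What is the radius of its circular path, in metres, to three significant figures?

152 m

a_c = v²/r ⇒ r = v²/a_c = (24.9)²/4.08 = 620.0/4.08 = 152.0 m.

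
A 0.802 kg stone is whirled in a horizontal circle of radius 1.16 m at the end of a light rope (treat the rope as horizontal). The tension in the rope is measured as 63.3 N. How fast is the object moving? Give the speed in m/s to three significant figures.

T = m v²/r ⇒ v = √(T r / m) = √(63.3 × 1.16 / 0.802) = √91.56 = 9.568 m/s.

9.57 m/s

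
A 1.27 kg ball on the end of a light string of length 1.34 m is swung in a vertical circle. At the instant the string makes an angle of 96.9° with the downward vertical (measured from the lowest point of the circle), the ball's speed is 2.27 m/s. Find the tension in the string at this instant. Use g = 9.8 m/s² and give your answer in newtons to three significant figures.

3.39 N

Take the radial direction toward the centre of the circle as positive. The component of the weight along the string toward the centre is −mg cos φ (φ measured from the bottom), so Newton's second law along the string gives T − mg cos φ = m v²/r.
cos 96.9° = -0.1201, so T = m(v²/r + g cos φ) = 1.27 × ((2.27)²/1.34 + 9.8 × -0.1201) = 1.27 × (3.845 + (-1.177)) = 1.27 × 2.668 = 3.388 N.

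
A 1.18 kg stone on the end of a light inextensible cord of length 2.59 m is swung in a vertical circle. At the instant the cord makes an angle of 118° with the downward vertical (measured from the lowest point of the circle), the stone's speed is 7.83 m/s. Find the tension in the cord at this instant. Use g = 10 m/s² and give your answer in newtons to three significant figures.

Take the radial direction toward the centre of the circle as positive. The component of the weight along the string toward the centre is −mg cos φ (φ measured from the bottom), so Newton's second law along the string gives T − mg cos φ = m v²/r.
cos 118° = -0.4695, so T = m(v²/r + g cos φ) = 1.18 × ((7.83)²/2.59 + 10.0 × -0.4695) = 1.18 × (23.67 + (-4.695)) = 1.18 × 18.98 = 22.39 N.

22.4 N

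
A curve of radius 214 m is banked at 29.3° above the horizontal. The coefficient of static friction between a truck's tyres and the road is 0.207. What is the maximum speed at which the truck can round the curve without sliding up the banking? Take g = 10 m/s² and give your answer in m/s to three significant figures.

43.1 m/s

At the maximum speed, friction acts down the slope at its limiting value f = μN. Radially (horizontal, toward centre): N sinθ + μN cosθ = mv²/r. Vertically: N cosθ − μN sinθ = mg.
Dividing: v² = r g (sinθ + μcosθ)/(cosθ − μsinθ).
sinθ + μcosθ = 0.4894 + 0.207×0.8721 = 0.6699; cosθ − μsinθ = 0.8721 − 0.207×0.4894 = 0.7708.
v² = 214 × 10.0 × 0.6699/0.7708 = 1860 m²/s², so v = 43.13 m/s.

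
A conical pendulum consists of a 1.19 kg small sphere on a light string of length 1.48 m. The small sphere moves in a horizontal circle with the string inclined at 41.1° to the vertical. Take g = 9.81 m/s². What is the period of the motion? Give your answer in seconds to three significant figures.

2.12 s

r = L sinθ = 0.9729 m. From T sinθ = mω²r and T cosθ = mg: tanθ = ω²r/g, so ω² = g tanθ / r = g/(L cosθ).
ω = √(g/(L cosθ)) = √(9.81/(1.48 × 0.7536)) = √8.796 = 2.966 rad/s.
Period = 2π/ω = 2.119 s.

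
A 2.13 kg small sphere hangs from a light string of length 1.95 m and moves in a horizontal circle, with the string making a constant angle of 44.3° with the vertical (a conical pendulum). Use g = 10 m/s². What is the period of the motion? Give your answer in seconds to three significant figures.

r = L sinθ = 1.362 m. From T sinθ = mω²r and T cosθ = mg: tanθ = ω²r/g, so ω² = g tanθ / r = g/(L cosθ).
ω = √(g/(L cosθ)) = √(10.0/(1.95 × 0.7157)) = √7.165 = 2.677 rad/s.
Period = 2π/ω = 2.347 s.

2.35 s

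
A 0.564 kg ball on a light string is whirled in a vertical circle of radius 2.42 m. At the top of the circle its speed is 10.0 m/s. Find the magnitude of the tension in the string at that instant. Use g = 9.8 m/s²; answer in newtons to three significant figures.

17.8 N

At the top, both T and the weight mg point inward (toward the centre), so T + mg = mv²/r.
T = m(v²/r − g) = 0.564 × ((10.0)²/2.42 − 9.8) = 0.564 × (41.32 − 9.8) = 0.564 × 31.52 = 17.78 N.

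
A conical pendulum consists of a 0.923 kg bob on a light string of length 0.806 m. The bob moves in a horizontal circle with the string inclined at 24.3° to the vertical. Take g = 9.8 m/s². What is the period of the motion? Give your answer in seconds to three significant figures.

r = L sinθ = 0.3317 m. From T sinθ = mω²r and T cosθ = mg: tanθ = ω²r/g, so ω² = g tanθ / r = g/(L cosθ).
ω = √(g/(L cosθ)) = √(9.8/(0.806 × 0.9114)) = √13.34 = 3.652 rad/s.
Period = 2π/ω = 1.720 s.

1.72 s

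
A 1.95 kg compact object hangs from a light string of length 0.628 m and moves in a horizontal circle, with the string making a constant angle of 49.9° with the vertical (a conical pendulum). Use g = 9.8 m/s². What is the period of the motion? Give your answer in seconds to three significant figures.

r = L sinθ = 0.4804 m. From T sinθ = mω²r and T cosθ = mg: tanθ = ω²r/g, so ω² = g tanθ / r = g/(L cosθ).
ω = √(g/(L cosθ)) = √(9.8/(0.628 × 0.6441)) = √24.23 = 4.922 rad/s.
Period = 2π/ω = 1.277 s.

1.28 s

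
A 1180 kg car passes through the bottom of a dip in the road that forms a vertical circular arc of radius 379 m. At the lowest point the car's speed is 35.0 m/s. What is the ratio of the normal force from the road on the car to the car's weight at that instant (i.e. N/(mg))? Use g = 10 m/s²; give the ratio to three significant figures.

At the bottom, N − mg = mv²/r, so N = m(v²/r + g) and N/(mg) = v²/(rg) + 1 = (35.0)²/(379 × 10.0) + 1 = 0.3232 + 1 = 1.323.

1.32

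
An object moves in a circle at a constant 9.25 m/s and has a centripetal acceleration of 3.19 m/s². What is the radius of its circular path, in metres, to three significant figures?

26.8 m

a_c = v²/r ⇒ r = v²/a_c = (9.25)²/3.19 = 85.56/3.19 = 26.82 m.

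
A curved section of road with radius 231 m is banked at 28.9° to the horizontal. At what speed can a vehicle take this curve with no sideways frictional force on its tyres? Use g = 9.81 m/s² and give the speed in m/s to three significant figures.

35.4 m/s

On a frictionless banked curve, N sinθ = mv²/r and N cosθ = mg, so tanθ = v²/(rg).
v = √(r g tanθ) = √(231 × 9.81 × tan 28.9°) = √(231 × 9.81 × 0.5520) = √1251 = 35.37 m/s.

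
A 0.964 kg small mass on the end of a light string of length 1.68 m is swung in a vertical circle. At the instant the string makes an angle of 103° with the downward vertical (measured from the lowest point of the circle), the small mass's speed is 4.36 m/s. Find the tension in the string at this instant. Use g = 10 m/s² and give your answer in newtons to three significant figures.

8.74 N

Take the radial direction toward the centre of the circle as positive. The component of the weight along the string toward the centre is −mg cos φ (φ measured from the bottom), so Newton's second law along the string gives T − mg cos φ = m v²/r.
cos 103° = -0.2250, so T = m(v²/r + g cos φ) = 0.964 × ((4.36)²/1.68 + 10.0 × -0.2250) = 0.964 × (11.32 + (-2.250)) = 0.964 × 9.066 = 8.739 N.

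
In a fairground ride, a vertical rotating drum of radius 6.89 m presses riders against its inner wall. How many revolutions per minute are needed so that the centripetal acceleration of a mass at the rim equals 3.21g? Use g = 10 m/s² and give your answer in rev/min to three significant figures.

20.6 rev/min

Require ω²r = 3.21g, so ω = √(3.21 × 10.0/6.89) = 2.158 rad/s.
In rev/min: ω × 60/(2π) = 2.158 × 60/(2π) = 20.61 rev/min.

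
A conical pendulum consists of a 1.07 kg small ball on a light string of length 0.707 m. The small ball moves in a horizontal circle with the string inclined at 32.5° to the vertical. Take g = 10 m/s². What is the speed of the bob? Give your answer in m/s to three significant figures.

The radius of the circle is r = L sinθ = 0.707 × sin 32.5° = 0.3799 m.
Horizontally T sinθ = mv²/r and vertically T cosθ = mg, so tanθ = v²/(rg).
v = √(r g tanθ) = √(0.3799 × 10.0 × 0.6371) = √2.420 = 1.556 m/s.

1.56 m/s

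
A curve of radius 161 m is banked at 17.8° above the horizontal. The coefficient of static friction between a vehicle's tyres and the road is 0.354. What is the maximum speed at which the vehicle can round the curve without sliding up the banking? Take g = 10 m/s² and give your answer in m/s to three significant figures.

At the maximum speed, friction acts down the slope at its limiting value f = μN. Radially (horizontal, toward centre): N sinθ + μN cosθ = mv²/r. Vertically: N cosθ − μN sinθ = mg.
Dividing: v² = r g (sinθ + μcosθ)/(cosθ − μsinθ).
sinθ + μcosθ = 0.3057 + 0.354×0.9521 = 0.6427; cosθ − μsinθ = 0.9521 − 0.354×0.3057 = 0.8439.
v² = 161 × 10.0 × 0.6427/0.8439 = 1226 m²/s², so v = 35.02 m/s.

35.0 m/s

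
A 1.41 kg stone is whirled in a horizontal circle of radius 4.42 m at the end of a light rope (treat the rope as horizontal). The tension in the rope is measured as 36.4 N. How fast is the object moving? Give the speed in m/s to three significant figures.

T = m v²/r ⇒ v = √(T r / m) = √(36.4 × 4.42 / 1.41) = √114.1 = 10.68 m/s.

10.7 m/s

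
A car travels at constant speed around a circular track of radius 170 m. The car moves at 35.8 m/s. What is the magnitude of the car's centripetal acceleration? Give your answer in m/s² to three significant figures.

7.54 m/s²

a_c = v²/r = (35.80)²/170 = 1282/170 = 7.539 m/s².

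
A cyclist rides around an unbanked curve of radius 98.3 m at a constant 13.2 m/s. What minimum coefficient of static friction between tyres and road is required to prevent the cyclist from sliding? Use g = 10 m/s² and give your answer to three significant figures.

Friction provides the centripetal force: μ_s m g = m v²/r, so μ_s = v²/(g r) = (13.20)²/(10.0 × 98.3) = 174.2/983.0 = 0.1773.

0.177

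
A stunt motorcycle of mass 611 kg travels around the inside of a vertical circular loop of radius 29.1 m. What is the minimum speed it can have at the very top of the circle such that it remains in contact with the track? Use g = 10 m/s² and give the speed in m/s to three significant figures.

At the top, both weight mg and N point toward the centre: N + mg = mv²/r.
At minimum speed N → 0, so mg = mv_min²/r ⇒ v_min = √(g r) = √(10.0 × 29.1) = 17.06 m/s.

17.1 m/s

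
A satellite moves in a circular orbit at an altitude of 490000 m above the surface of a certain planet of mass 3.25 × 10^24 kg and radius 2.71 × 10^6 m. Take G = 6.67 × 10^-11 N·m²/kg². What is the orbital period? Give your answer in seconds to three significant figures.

2440 s

r = R + h = 2.71 × 10^6 + 490000 = 3.200 × 10^6 m. Gravity provides the centripetal force: G M m / r² = m v² / r ⇒ v = √(GM/r) = 8231 m/s.
T = 2πr/v = 2π × 3.200 × 10^6 / 8231 = 2443 s.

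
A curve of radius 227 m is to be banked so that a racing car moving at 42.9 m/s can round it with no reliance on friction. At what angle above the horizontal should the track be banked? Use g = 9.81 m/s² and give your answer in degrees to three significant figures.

39.6°

With no friction, the horizontal component of the normal force provides the centripetal force: N sinθ = mv²/r, while N cosθ = mg vertically.
Dividing: tanθ = v²/(r g) = (42.9)²/(227 × 9.81) = 1840/2227 = 0.8265.
θ = arctan(0.8265) = 39.57°.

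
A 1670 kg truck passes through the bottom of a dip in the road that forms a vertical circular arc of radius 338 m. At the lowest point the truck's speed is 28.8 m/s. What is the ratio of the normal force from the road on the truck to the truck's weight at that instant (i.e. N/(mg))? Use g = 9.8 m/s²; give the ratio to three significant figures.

1.25

At the bottom, N − mg = mv²/r, so N = m(v²/r + g) and N/(mg) = v²/(rg) + 1 = (28.8)²/(338 × 9.8) + 1 = 0.2504 + 1 = 1.250.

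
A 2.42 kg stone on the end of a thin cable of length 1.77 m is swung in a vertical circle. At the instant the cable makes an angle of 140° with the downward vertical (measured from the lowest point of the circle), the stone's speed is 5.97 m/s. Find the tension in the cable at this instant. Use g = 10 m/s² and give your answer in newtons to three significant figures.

Take the radial direction toward the centre of the circle as positive. The component of the weight along the string toward the centre is −mg cos φ (φ measured from the bottom), so Newton's second law along the string gives T − mg cos φ = m v²/r.
cos 140° = -0.7660, so T = m(v²/r + g cos φ) = 2.42 × ((5.97)²/1.77 + 10.0 × -0.7660) = 2.42 × (20.14 + (-7.660)) = 2.42 × 12.48 = 30.19 N.

30.2 N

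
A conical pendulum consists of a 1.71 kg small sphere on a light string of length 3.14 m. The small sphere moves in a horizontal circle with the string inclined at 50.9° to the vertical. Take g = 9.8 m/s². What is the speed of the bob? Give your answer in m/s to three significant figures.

5.42 m/s

The radius of the circle is r = L sinθ = 3.14 × sin 50.9° = 2.437 m.
Horizontally T sinθ = mv²/r and vertically T cosθ = mg, so tanθ = v²/(rg).
v = √(r g tanθ) = √(2.437 × 9.8 × 1.230) = √29.38 = 5.421 m/s.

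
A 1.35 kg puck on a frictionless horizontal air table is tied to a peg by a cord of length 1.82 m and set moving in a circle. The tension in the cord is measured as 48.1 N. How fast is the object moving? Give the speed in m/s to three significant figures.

8.05 m/s

T = m v²/r ⇒ v = √(T r / m) = √(48.1 × 1.82 / 1.35) = √64.85 = 8.053 m/s.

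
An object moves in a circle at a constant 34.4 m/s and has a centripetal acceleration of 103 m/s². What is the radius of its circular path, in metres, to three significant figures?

a_c = v²/r ⇒ r = v²/a_c = (34.4)²/103 = 1183/103 = 11.49 m.

11.5 m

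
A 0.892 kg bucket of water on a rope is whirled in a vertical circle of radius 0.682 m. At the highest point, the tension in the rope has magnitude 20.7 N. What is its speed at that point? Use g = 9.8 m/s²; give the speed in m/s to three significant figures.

At the top, T + mg = mv²/r, so v = √(r(T/m + g)) = √(0.682 × (20.7/0.892 + 9.8)) = √(0.682 × 33.01) = √22.51 = 4.745 m/s.

4.74 m/s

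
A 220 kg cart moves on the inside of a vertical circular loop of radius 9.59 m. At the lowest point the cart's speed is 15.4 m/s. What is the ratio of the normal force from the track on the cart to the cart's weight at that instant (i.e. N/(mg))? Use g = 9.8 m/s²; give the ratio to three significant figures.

At the bottom, N − mg = mv²/r, so N = m(v²/r + g) and N/(mg) = v²/(rg) + 1 = (15.4)²/(9.59 × 9.8) + 1 = 2.523 + 1 = 3.523.

3.52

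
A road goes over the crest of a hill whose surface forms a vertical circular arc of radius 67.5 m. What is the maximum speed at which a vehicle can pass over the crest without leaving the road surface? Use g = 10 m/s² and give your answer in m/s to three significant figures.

At the crest the centre of the circle is below the vehicle, so the net downward (centripetal) force is mg − N = mv²/r.
The vehicle leaves the road when N → 0, giving v_max = √(g r) = √(10.0 × 67.5) = 25.98 m/s.

26.0 m/s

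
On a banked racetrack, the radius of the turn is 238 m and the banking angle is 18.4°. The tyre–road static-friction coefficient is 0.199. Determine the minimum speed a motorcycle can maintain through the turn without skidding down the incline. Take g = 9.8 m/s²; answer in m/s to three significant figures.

17.1 m/s

At the minimum speed, friction acts up the slope at its limiting value f = μN. Radially (horizontal, toward centre): N sinθ − μN cosθ = mv²/r. Vertically: N cosθ + μN sinθ = mg.
Dividing: v² = r g (sinθ − μcosθ)/(cosθ + μsinθ).
sinθ − μcosθ = 0.3156 − 0.199×0.9489 = 0.1268; cosθ + μsinθ = 0.9489 + 0.199×0.3156 = 1.012.
v² = 238 × 9.8 × 0.1268/1.012 = 292.4 m²/s², so v = 17.10 m/s.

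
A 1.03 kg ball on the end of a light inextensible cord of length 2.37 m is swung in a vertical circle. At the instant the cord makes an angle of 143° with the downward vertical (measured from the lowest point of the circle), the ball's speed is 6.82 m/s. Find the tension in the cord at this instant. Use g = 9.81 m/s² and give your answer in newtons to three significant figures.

Take the radial direction toward the centre of the circle as positive. The component of the weight along the string toward the centre is −mg cos φ (φ measured from the bottom), so Newton's second law along the string gives T − mg cos φ = m v²/r.
cos 143° = -0.7986, so T = m(v²/r + g cos φ) = 1.03 × ((6.82)²/2.37 + 9.81 × -0.7986) = 1.03 × (19.63 + (-7.835)) = 1.03 × 11.79 = 12.14 N.

12.1 N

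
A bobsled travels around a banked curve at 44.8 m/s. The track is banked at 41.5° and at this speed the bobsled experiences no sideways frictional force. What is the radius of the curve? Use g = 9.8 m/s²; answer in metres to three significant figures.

231 m

Frictionless banking: tanθ = v²/(rg), so r = v²/(g tanθ).
r = (44.8)²/(9.8 × tan 41.5°) = 2007/(9.8 × 0.8847) = 2007/8.670 = 231.5 m.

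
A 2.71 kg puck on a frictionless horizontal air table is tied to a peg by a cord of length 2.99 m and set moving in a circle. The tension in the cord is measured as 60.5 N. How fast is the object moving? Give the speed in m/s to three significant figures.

T = m v²/r ⇒ v = √(T r / m) = √(60.5 × 2.99 / 2.71) = √66.75 = 8.170 m/s.

8.17 m/s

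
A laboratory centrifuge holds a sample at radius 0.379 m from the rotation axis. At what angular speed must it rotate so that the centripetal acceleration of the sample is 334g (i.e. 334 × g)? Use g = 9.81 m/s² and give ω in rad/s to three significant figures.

Centripetal acceleration a_c = ω²r. Setting ω²r = 334g:
ω = √(334g / r) = √(334 × 9.81 / 0.379) = √8645 = 92.98 rad/s.

93.0 rad/s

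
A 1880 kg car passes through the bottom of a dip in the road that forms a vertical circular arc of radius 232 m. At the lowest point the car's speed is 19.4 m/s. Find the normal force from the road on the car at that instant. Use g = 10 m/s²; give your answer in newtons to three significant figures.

21800 N

At the lowest point, N points up (toward the centre) and the weight mg points down (away from the centre), so the net inward force is N − mg = mv²/r.
N = m(v²/r + g) = 1880 × ((19.4)²/232 + 10.0) = 1880 × (1.622 + 10.0) = 1880 × 11.62 = 21850 N.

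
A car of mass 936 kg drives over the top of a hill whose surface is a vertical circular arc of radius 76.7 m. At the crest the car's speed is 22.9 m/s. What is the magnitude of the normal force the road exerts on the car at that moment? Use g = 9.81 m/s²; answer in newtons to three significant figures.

At the crest the centripetal acceleration points downward (toward the centre of the arc), so mg − N = mv²/r.
N = m(g − v²/r) = 936 × (9.81 − (22.9)²/76.7) = 936 × (9.81 − 6.837) = 936 × 2.973 = 2783 N.

2780 N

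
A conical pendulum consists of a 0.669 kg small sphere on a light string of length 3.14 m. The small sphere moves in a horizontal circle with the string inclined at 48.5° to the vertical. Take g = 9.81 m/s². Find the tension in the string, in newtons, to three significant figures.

9.90 N

Vertically the bob has no acceleration, so T cosθ = mg.
T = mg/cosθ = 0.669 × 9.81 / cos 48.5° = 6.563/0.6626 = 9.904 N.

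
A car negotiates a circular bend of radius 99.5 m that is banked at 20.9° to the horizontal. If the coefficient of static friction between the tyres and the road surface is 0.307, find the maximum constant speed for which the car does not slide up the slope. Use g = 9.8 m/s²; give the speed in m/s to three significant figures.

At the maximum speed, friction acts down the slope at its limiting value f = μN. Radially (horizontal, toward centre): N sinθ + μN cosθ = mv²/r. Vertically: N cosθ − μN sinθ = mg.
Dividing: v² = r g (sinθ + μcosθ)/(cosθ − μsinθ).
sinθ + μcosθ = 0.3567 + 0.307×0.9342 = 0.6435; cosθ − μsinθ = 0.9342 − 0.307×0.3567 = 0.8247.
v² = 99.5 × 9.8 × 0.6435/0.8247 = 760.9 m²/s², so v = 27.58 m/s.

27.6 m/s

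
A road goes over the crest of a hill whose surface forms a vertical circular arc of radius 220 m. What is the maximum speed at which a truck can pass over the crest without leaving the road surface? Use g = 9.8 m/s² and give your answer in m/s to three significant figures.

46.4 m/s

At the crest the centre of the circle is below the truck, so the net downward (centripetal) force is mg − N = mv²/r.
The truck leaves the road when N → 0, giving v_max = √(g r) = √(9.8 × 220) = 46.43 m/s.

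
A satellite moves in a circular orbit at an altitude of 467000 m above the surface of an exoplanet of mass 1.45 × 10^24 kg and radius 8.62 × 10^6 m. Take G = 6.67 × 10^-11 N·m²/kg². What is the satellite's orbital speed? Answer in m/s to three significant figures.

3260 m/s

Orbital radius r = R + h = 8.62 × 10^6 + 467000 = 9.087 × 10^6 m.
Gravity supplies the centripetal force: G M m / r² = m v² / r, so v = √(GM/r).
v = √(6.67 × 10^-11 × 1.45 × 10^24 / 9.087 × 10^6) = √(1.064 × 10^7) = 3262 m/s.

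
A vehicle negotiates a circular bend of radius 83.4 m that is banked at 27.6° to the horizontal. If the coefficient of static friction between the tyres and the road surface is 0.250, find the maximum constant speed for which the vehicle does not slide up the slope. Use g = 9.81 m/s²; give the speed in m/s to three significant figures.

At the maximum speed, friction acts down the slope at its limiting value f = μN. Radially (horizontal, toward centre): N sinθ + μN cosθ = mv²/r. Vertically: N cosθ − μN sinθ = mg.
Dividing: v² = r g (sinθ + μcosθ)/(cosθ − μsinθ).
sinθ + μcosθ = 0.4633 + 0.250×0.8862 = 0.6848; cosθ − μsinθ = 0.8862 − 0.250×0.4633 = 0.7704.
v² = 83.4 × 9.81 × 0.6848/0.7704 = 727.3 m²/s², so v = 26.97 m/s.

27.0 m/s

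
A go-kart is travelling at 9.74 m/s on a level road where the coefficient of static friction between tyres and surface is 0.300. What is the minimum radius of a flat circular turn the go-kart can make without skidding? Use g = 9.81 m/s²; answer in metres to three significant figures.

At the limit, μ_s m g = m v²/r, so r_min = v²/(μ_s g) = (9.74)²/(0.300 × 9.81) = 94.87/2.943 = 32.23 m.

32.2 m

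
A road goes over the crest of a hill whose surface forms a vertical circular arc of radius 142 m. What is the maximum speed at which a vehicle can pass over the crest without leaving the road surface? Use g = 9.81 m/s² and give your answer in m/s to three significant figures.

At the crest the centre of the circle is below the vehicle, so the net downward (centripetal) force is mg − N = mv²/r.
The vehicle leaves the road when N → 0, giving v_max = √(g r) = √(9.81 × 142) = 37.32 m/s.

37.3 m/s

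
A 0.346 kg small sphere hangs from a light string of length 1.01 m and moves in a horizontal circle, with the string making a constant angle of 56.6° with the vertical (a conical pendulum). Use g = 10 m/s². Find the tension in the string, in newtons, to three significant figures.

Vertically the bob has no acceleration, so T cosθ = mg.
T = mg/cosθ = 0.346 × 10.0 / cos 56.6° = 3.460/0.5505 = 6.285 N.

6.29 N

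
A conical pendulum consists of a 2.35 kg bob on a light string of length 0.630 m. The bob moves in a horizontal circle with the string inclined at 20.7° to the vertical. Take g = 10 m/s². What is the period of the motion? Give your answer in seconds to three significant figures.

1.53 s

r = L sinθ = 0.2227 m. From T sinθ = mω²r and T cosθ = mg: tanθ = ω²r/g, so ω² = g tanθ / r = g/(L cosθ).
ω = √(g/(L cosθ)) = √(10.0/(0.630 × 0.9354)) = √16.97 = 4.119 rad/s.
Period = 2π/ω = 1.525 s.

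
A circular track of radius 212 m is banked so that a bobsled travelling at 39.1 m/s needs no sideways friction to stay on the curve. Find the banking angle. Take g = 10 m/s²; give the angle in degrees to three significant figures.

With no friction, the horizontal component of the normal force provides the centripetal force: N sinθ = mv²/r, while N cosθ = mg vertically.
Dividing: tanθ = v²/(r g) = (39.1)²/(212 × 10.0) = 1529/2120 = 0.7211.
θ = arctan(0.7211) = 35.80°.

35.8°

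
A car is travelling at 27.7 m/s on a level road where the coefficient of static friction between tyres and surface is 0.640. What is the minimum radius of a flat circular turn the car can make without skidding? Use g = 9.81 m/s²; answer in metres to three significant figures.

122 m

At the limit, μ_s m g = m v²/r, so r_min = v²/(μ_s g) = (27.7)²/(0.640 × 9.81) = 767.3/6.278 = 122.2 m.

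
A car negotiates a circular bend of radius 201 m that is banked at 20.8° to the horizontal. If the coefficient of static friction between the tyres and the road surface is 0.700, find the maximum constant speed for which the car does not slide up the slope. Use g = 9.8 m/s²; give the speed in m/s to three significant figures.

At the maximum speed, friction acts down the slope at its limiting value f = μN. Radially (horizontal, toward centre): N sinθ + μN cosθ = mv²/r. Vertically: N cosθ − μN sinθ = mg.
Dividing: v² = r g (sinθ + μcosθ)/(cosθ − μsinθ).
sinθ + μcosθ = 0.3551 + 0.700×0.9348 = 1.009; cosθ − μsinθ = 0.9348 − 0.700×0.3551 = 0.6863.
v² = 201 × 9.8 × 1.009/0.6863 = 2898 m²/s², so v = 53.83 m/s.

53.8 m/s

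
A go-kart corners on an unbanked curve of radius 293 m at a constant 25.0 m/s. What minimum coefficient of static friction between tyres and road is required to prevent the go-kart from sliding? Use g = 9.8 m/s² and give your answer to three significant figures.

0.218

Friction provides the centripetal force: μ_s m g = m v²/r, so μ_s = v²/(g r) = (25.00)²/(9.8 × 293) = 625.0/2871 = 0.2177.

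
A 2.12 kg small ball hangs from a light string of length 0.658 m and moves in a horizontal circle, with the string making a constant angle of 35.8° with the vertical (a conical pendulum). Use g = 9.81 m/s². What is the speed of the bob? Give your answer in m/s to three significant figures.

1.65 m/s

The radius of the circle is r = L sinθ = 0.658 × sin 35.8° = 0.3849 m.
Horizontally T sinθ = mv²/r and vertically T cosθ = mg, so tanθ = v²/(rg).
v = √(r g tanθ) = √(0.3849 × 9.81 × 0.7212) = √2.723 = 1.650 m/s.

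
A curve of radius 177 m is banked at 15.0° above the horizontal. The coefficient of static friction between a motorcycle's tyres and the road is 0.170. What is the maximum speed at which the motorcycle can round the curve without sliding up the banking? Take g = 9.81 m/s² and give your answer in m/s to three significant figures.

28.2 m/s

At the maximum speed, friction acts down the slope at its limiting value f = μN. Radially (horizontal, toward centre): N sinθ + μN cosθ = mv²/r. Vertically: N cosθ − μN sinθ = mg.
Dividing: v² = r g (sinθ + μcosθ)/(cosθ − μsinθ).
sinθ + μcosθ = 0.2588 + 0.170×0.9659 = 0.4230; cosθ − μsinθ = 0.9659 − 0.170×0.2588 = 0.9219.
v² = 177 × 9.81 × 0.4230/0.9219 = 796.7 m²/s², so v = 28.23 m/s.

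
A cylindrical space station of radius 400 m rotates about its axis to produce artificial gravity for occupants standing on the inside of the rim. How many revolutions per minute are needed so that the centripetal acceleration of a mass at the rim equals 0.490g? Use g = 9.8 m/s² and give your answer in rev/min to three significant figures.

1.05 rev/min

Require ω²r = 0.490g, so ω = √(0.490 × 9.8/400) = 0.1096 rad/s.
In rev/min: ω × 60/(2π) = 0.1096 × 60/(2π) = 1.046 rev/min.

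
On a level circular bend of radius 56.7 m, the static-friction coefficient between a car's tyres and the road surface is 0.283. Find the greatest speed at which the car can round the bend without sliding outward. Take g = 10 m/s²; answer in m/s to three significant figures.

Friction provides the centripetal force on a flat curve. At maximum speed it is at its limiting value: μ_s m g = m v²/r.
Mass cancels: v_max = √(μ_s g r) = √(0.283 × 10.0 × 56.7) = √160.5 = 12.67 m/s.

12.7 m/s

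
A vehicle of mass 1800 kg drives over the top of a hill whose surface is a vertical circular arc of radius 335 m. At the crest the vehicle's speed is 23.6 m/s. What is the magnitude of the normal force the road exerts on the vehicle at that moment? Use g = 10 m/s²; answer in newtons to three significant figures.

15000 N

At the crest the centripetal acceleration points downward (toward the centre of the arc), so mg − N = mv²/r.
N = m(g − v²/r) = 1800 × (10.0 − (23.6)²/335) = 1800 × (10.0 − 1.663) = 1800 × 8.337 = 15010 N.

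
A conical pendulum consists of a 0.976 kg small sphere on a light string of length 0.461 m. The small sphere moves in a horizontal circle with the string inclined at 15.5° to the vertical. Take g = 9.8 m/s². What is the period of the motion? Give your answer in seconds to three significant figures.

1.34 s

r = L sinθ = 0.1232 m. From T sinθ = mω²r and T cosθ = mg: tanθ = ω²r/g, so ω² = g tanθ / r = g/(L cosθ).
ω = √(g/(L cosθ)) = √(9.8/(0.461 × 0.9636)) = √22.06 = 4.697 rad/s.
Period = 2π/ω = 1.338 s.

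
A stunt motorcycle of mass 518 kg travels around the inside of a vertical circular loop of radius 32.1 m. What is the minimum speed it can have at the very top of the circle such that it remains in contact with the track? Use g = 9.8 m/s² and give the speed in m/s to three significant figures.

At the top, both weight mg and N point toward the centre: N + mg = mv²/r.
At minimum speed N → 0, so mg = mv_min²/r ⇒ v_min = √(g r) = √(9.8 × 32.1) = 17.74 m/s.

17.7 m/s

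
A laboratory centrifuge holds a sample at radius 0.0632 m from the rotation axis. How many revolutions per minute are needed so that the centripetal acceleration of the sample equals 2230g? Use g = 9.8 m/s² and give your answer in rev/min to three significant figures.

Require ω²r = 2230g, so ω = √(2230 × 9.8/0.0632) = 588.0 rad/s.
In rev/min: ω × 60/(2π) = 588.0 × 60/(2π) = 5615 rev/min.

5620 rev/min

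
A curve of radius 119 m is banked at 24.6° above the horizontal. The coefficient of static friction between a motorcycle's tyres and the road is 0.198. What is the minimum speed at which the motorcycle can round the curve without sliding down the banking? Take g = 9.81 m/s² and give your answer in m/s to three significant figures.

16.7 m/s

At the minimum speed, friction acts up the slope at its limiting value f = μN. Radially (horizontal, toward centre): N sinθ − μN cosθ = mv²/r. Vertically: N cosθ + μN sinθ = mg.
Dividing: v² = r g (sinθ − μcosθ)/(cosθ + μsinθ).
sinθ − μcosθ = 0.4163 − 0.198×0.9092 = 0.2363; cosθ + μsinθ = 0.9092 + 0.198×0.4163 = 0.9917.
v² = 119 × 9.81 × 0.2363/0.9917 = 278.1 m²/s², so v = 16.68 m/s.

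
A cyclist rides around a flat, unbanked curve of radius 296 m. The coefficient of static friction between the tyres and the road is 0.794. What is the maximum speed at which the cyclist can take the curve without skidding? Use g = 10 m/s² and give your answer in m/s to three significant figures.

48.5 m/s

Friction provides the centripetal force on a flat curve. At maximum speed it is at its limiting value: μ_s m g = m v²/r.
Mass cancels: v_max = √(μ_s g r) = √(0.794 × 10.0 × 296) = √2350 = 48.48 m/s.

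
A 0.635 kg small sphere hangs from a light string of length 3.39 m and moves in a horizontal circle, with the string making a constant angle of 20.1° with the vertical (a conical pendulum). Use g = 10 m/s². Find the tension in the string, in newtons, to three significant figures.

Vertically the bob has no acceleration, so T cosθ = mg.
T = mg/cosθ = 0.635 × 10.0 / cos 20.1° = 6.350/0.9391 = 6.762 N.

6.76 N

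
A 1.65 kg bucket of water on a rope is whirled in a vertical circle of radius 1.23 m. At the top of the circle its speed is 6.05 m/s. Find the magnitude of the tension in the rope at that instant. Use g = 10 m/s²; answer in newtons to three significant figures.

At the top, both T and the weight mg point inward (toward the centre), so T + mg = mv²/r.
T = m(v²/r − g) = 1.65 × ((6.05)²/1.23 − 10.0) = 1.65 × (29.76 − 10.0) = 1.65 × 19.76 = 32.60 N.

32.6 N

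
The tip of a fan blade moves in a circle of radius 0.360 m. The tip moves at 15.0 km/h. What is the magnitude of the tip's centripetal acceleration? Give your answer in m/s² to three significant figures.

48.2 m/s²

v = 15.0 km/h = 15.0/3.6 = 4.167 m/s.
a_c = v²/r = (4.167)²/0.360 = 17.36/0.360 = 48.23 m/s².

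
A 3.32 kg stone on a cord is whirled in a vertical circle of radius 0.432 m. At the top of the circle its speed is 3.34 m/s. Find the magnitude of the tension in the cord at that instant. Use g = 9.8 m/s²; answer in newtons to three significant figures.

At the top, both T and the weight mg point inward (toward the centre), so T + mg = mv²/r.
T = m(v²/r − g) = 3.32 × ((3.34)²/0.432 − 9.8) = 3.32 × (25.82 − 9.8) = 3.32 × 16.02 = 53.20 N.

53.2 N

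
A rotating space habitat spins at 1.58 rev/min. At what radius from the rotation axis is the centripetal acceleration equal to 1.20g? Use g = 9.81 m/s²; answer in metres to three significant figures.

430 m

ω = 1.58 rev/min × 2π/60 = 0.1655 rad/s.
a_c = ω²r = 1.20g ⇒ r = 1.20 × 9.81 / (0.1655)² = 11.77/0.02738 = 430.0 m.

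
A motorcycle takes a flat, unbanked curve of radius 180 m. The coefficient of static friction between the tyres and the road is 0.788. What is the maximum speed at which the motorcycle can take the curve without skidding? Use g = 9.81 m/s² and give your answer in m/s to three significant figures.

The only inward force on a level bend is static friction, so at the limit f_s = μ_s N = μ_s m g = m v²/r.
Mass cancels: v_max = √(μ_s g r) = √(0.788 × 9.81 × 180) = √1391 = 37.30 m/s.

37.3 m/s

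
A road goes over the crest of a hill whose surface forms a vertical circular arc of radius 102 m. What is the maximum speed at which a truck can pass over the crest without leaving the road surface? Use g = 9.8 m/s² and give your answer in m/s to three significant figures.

31.6 m/s

At the crest the centre of the circle is below the truck, so the net downward (centripetal) force is mg − N = mv²/r.
The truck leaves the road when N → 0, giving v_max = √(g r) = √(9.8 × 102) = 31.62 m/s.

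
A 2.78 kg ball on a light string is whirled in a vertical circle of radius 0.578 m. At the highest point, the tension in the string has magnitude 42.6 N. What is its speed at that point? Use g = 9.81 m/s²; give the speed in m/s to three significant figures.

At the top, T + mg = mv²/r, so v = √(r(T/m + g)) = √(0.578 × (42.6/2.78 + 9.81)) = √(0.578 × 25.13) = √14.53 = 3.811 m/s.

3.81 m/s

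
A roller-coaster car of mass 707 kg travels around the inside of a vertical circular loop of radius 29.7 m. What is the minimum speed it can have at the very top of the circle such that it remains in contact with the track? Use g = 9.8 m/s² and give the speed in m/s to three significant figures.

17.1 m/s

At the highest point the centre is directly below, so both the weight and N act inward: N + mg = mv²/r.
At minimum speed N → 0, so mg = mv_min²/r ⇒ v_min = √(g r) = √(9.8 × 29.7) = 17.06 m/s.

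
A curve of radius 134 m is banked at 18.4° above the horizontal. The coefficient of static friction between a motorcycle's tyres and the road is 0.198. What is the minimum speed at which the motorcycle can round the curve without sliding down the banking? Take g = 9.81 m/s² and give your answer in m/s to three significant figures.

At the minimum speed, friction acts up the slope at its limiting value f = μN. Radially (horizontal, toward centre): N sinθ − μN cosθ = mv²/r. Vertically: N cosθ + μN sinθ = mg.
Dividing: v² = r g (sinθ − μcosθ)/(cosθ + μsinθ).
sinθ − μcosθ = 0.3156 − 0.198×0.9489 = 0.1278; cosθ + μsinθ = 0.9489 + 0.198×0.3156 = 1.011.
v² = 134 × 9.81 × 0.1278/1.011 = 166.1 m²/s², so v = 12.89 m/s.

12.9 m/s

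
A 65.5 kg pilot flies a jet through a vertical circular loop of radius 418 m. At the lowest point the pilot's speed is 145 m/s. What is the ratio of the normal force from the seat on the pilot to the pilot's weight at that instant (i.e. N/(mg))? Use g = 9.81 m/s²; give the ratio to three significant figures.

At the bottom, N − mg = mv²/r, so N = m(v²/r + g) and N/(mg) = v²/(rg) + 1 = (145)²/(418 × 9.81) + 1 = 5.127 + 1 = 6.127.

6.13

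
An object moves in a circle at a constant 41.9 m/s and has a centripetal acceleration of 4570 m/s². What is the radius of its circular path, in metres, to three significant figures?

a_c = v²/r ⇒ r = v²/a_c = (41.9)²/4570 = 1756/4570 = 0.3842 m.

0.384 m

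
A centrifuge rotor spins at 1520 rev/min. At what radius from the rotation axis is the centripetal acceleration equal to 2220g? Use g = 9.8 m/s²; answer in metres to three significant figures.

0.859 m

ω = 1520 rev/min × 2π/60 = 159.2 rad/s.
a_c = ω²r = 2220g ⇒ r = 2220 × 9.8 / (159.2)² = 21760/25340 = 0.8587 m.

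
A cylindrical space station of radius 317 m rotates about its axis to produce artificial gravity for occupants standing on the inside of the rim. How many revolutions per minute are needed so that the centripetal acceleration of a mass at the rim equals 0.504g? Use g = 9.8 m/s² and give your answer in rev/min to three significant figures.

Require ω²r = 0.504g, so ω = √(0.504 × 9.8/317) = 0.1248 rad/s.
In rev/min: ω × 60/(2π) = 0.1248 × 60/(2π) = 1.192 rev/min.

1.19 rev/min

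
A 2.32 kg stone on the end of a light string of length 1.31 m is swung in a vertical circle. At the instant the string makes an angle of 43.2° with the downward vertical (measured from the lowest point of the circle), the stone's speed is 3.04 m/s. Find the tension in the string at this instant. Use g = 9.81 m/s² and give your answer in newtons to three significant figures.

Take the radial direction toward the centre of the circle as positive. The component of the weight along the string toward the centre is −mg cos φ (φ measured from the bottom), so Newton's second law along the string gives T − mg cos φ = m v²/r.
cos 43.2° = 0.7290, so T = m(v²/r + g cos φ) = 2.32 × ((3.04)²/1.31 + 9.81 × 0.7290) = 2.32 × (7.055 + (7.151)) = 2.32 × 14.21 = 32.96 N.

33.0 N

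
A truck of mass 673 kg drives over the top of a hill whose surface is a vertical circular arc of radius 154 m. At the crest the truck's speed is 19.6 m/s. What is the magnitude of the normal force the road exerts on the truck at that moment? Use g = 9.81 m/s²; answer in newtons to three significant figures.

4920 N

At the crest the centripetal acceleration points downward (toward the centre of the arc), so mg − N = mv²/r.
N = m(g − v²/r) = 673 × (9.81 − (19.6)²/154) = 673 × (9.81 − 2.495) = 673 × 7.315 = 4923 N.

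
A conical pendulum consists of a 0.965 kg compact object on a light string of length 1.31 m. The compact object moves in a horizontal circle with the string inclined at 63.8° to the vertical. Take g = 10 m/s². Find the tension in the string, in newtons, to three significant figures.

Vertically the bob has no acceleration, so T cosθ = mg.
T = mg/cosθ = 0.965 × 10.0 / cos 63.8° = 9.650/0.4415 = 21.86 N.

21.9 N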